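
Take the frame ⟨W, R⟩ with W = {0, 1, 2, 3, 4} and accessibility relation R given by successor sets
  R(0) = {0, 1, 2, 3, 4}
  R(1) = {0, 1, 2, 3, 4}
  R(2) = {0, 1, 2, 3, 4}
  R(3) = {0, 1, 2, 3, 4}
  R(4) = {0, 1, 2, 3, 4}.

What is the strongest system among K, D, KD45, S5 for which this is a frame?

Serial (axiom D): yes — every world has a successor (e.g. 0 R 0).
Euclidean (axiom 5): yes — any two successors of a common world are R-related.
Transitive (axiom 4): yes — every two-step R-path is closed by a direct edge.
Reflexive (axiom T): yes — every world is R-related to itself.
So F validates K, D, KD45, S5. The strongest is S5.

S5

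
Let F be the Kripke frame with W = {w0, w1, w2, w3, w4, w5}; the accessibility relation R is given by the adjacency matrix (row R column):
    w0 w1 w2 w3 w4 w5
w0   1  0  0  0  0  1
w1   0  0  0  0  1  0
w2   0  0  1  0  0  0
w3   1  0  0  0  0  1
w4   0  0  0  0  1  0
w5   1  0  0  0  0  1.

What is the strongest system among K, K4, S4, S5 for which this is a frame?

K4

Transitive (axiom 4): yes — every two-step R-path is closed by a direct edge.
Reflexive (axiom T): no — w1 is not related to itself.
Euclidean (axiom 5): yes — any two successors of a common world are R-related.
So F validates K, K4; S4 would additionally require R to be reflexive. The strongest is K4.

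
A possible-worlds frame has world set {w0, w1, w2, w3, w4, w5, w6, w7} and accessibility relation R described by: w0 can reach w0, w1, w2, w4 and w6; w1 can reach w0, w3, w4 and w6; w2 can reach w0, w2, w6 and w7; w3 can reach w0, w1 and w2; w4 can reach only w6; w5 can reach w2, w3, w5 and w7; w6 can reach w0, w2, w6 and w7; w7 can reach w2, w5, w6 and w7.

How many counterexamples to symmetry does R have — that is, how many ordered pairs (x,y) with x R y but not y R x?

Enumerating: (w0,w4), (w1,w4), (w1,w6), (w3,w0), (w3,w2), (w4,w6), (w5,w2), (w5,w3).

8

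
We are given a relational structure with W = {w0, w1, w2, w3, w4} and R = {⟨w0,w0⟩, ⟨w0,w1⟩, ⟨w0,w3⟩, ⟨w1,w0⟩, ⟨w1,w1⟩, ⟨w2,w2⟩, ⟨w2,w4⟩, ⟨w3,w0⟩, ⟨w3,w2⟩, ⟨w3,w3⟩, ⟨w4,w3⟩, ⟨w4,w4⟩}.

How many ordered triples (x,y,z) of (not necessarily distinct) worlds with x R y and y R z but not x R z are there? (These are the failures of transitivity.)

7

Enumerating: (w0,w3,w2), (w1,w0,w3), (w2,w4,w3), (w3,w0,w1), (w3,w2,w4), (w4,w3,w0), (w4,w3,w2).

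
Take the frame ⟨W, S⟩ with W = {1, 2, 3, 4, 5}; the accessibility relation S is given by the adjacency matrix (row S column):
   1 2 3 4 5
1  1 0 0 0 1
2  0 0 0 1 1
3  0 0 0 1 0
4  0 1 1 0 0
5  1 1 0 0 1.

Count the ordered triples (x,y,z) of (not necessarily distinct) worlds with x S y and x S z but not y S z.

11

Enumerating: (2,4,4), (2,4,5), (2,5,4), (3,4,4), (4,2,2), (4,2,3), (4,3,2), (4,3,3), (5,1,2), (5,2,1), (5,2,2).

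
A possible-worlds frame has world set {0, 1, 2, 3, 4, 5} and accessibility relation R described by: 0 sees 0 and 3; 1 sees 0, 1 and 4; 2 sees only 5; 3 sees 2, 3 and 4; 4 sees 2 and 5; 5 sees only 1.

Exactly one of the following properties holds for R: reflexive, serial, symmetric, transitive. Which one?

serial

Reflexive: no — 2 is not related to itself.
Serial: yes — every world has a successor (e.g. 0 R 0).
Symmetric: no — 0 R 3 but not 3 R 0.
Transitive: no — 0 R 3 and 3 R 2, but not 0 R 2.
Only serial holds.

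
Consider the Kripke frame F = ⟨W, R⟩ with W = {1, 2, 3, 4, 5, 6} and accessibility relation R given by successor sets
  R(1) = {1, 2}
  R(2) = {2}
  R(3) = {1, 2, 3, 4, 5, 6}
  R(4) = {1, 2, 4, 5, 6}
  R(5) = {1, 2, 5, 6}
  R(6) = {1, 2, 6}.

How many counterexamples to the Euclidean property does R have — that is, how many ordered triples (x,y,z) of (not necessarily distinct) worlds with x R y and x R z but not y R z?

35

Enumerating: (1,2,1), (3,1,3), (3,1,4), (3,1,5), (3,1,6), (3,2,1), (3,2,3), (3,2,4), (3,2,5), (3,2,6), (3,4,3), (3,5,3), … and 23 more.
Total: 35.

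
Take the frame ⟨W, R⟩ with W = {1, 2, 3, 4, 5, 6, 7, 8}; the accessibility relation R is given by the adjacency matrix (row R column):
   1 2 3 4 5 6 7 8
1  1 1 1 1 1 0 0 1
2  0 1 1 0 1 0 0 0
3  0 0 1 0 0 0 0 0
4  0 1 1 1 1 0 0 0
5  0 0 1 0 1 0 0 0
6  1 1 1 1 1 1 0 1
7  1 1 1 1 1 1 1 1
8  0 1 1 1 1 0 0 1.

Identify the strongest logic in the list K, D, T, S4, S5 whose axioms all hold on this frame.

Serial (axiom D): yes — every world has a successor (e.g. 1 R 1).
Reflexive (axiom T): yes — every world is R-related to itself.
Transitive (axiom 4): yes — every two-step R-path is closed by a direct edge.
Euclidean (axiom 5): no — 1 R 2 and 1 R 4, but not 2 R 4.
So F validates K, D, T, S4; S5 would additionally require R to be Euclidean. The strongest is S4.

S4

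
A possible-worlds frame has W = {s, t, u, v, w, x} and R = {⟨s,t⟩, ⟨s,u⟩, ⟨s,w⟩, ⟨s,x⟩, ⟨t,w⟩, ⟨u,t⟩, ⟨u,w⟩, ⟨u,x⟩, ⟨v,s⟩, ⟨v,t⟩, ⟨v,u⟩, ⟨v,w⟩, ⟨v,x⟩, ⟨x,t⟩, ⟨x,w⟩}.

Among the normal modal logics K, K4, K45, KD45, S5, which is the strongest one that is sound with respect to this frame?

Transitive (axiom 4): yes — every two-step R-path is closed by a direct edge.
Euclidean (axiom 5): no — s R t and s R u, but not t R u.
Serial (axiom D): no — w has no R-successor.
Reflexive (axiom T): no — s is not related to itself.
So F validates K, K4; K45 would additionally require R to be Euclidean. The strongest is K4.

K4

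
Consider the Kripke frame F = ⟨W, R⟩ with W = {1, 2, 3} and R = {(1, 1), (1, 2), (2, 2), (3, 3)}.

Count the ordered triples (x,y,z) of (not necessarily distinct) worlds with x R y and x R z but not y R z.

Enumerating: (1,2,1).

1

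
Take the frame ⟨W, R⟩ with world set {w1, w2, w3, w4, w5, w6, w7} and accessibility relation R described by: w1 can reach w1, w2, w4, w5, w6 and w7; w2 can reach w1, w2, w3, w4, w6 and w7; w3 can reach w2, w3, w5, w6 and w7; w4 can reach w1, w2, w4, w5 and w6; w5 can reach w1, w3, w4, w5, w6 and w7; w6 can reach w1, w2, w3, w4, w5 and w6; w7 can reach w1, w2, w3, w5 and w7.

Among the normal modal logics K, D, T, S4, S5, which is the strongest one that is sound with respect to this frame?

Serial (axiom D): yes — every world has a successor (e.g. w1 R w1).
Reflexive (axiom T): yes — every world is R-related to itself.
Transitive (axiom 4): no — w1 R w2 and w2 R w3, but not w1 R w3.
Euclidean (axiom 5): no — w1 R w2 and w1 R w5, but not w2 R w5.
So F validates K, D, T; S4 would additionally require R to be transitive. The strongest is T.

T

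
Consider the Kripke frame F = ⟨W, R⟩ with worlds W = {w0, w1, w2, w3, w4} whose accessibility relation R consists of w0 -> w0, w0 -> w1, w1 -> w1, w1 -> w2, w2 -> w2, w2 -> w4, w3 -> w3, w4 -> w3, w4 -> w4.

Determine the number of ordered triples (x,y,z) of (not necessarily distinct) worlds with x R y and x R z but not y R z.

Enumerating: (w0,w1,w0), (w1,w2,w1), (w2,w4,w2), (w4,w3,w4).

4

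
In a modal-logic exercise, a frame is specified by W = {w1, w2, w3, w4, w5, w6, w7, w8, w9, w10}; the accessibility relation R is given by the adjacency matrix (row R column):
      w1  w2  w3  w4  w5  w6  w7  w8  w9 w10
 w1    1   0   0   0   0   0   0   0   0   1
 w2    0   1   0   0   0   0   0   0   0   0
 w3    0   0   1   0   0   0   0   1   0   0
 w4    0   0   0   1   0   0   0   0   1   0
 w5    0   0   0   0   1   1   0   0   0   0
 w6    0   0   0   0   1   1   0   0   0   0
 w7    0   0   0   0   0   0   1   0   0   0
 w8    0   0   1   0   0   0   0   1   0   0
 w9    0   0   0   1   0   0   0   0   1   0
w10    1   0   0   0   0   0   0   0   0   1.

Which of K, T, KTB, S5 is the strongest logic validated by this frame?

S5

Reflexive (axiom T): yes — every world is R-related to itself.
Symmetric (axiom B): yes — every pair in R has its reverse in R.
Euclidean (axiom 5): yes — any two successors of a common world are R-related.
So F validates K, T, KTB, S5. The strongest is S5.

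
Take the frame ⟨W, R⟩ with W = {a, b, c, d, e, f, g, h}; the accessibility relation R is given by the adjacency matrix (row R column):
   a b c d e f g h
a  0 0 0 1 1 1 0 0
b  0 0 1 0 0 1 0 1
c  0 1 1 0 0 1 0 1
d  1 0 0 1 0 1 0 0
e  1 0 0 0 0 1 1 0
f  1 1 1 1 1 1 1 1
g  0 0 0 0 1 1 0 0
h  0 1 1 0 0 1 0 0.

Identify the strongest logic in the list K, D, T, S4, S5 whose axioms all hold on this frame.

D

Serial (axiom D): yes — every world has a successor (e.g. a R d).
Reflexive (axiom T): no — a is not related to itself.
Transitive (axiom 4): no — a R e and e R g, but not a R g.
Euclidean (axiom 5): no — a R d and a R e, but not d R e.
So F validates K, D; T would additionally require R to be reflexive. The strongest is D.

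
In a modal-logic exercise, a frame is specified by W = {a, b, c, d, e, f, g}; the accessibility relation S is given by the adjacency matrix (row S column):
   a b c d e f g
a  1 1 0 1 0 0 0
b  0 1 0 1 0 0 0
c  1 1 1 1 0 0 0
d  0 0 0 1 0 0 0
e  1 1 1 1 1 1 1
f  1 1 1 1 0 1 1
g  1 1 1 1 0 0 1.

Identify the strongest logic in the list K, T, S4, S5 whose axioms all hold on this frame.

S4

Reflexive (axiom T): yes — every world is S-related to itself.
Transitive (axiom 4): yes — every two-step S-path is closed by a direct edge.
Euclidean (axiom 5): no — a S d and a S b, but not d S b.
So F validates K, T, S4; S5 would additionally require S to be Euclidean. The strongest is S4.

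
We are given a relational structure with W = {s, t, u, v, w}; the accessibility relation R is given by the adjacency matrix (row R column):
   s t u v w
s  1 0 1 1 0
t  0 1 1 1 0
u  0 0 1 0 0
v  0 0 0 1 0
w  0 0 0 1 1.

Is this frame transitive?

Yes

Transitive: yes — every two-step R-path is closed by a direct edge.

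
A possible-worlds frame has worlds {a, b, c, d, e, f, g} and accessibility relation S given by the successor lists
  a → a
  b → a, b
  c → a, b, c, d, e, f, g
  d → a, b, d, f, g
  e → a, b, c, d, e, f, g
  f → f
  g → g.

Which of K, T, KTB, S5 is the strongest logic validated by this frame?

T

Reflexive (axiom T): yes — every world is S-related to itself.
Symmetric (axiom B): no — b S a but not a S b.
Euclidean (axiom 5): no — c S a and c S b, but not a S b.
So F validates K, T; KTB would additionally require S to be symmetric. The strongest is T.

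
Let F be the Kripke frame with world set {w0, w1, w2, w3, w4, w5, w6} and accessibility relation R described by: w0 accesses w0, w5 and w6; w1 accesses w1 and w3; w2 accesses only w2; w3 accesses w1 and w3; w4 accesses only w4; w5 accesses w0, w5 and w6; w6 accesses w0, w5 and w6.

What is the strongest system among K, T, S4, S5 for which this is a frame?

Reflexive (axiom T): yes — every world is R-related to itself.
Transitive (axiom 4): yes — every two-step R-path is closed by a direct edge.
Euclidean (axiom 5): yes — any two successors of a common world are R-related.
So F validates K, T, S4, S5. The strongest is S5.

S5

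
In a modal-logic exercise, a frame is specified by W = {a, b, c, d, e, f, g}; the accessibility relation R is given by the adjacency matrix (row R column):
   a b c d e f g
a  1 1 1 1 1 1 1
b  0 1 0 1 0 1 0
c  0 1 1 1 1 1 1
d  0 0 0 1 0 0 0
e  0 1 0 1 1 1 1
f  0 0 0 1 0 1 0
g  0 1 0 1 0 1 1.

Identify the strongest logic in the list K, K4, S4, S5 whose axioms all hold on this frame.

Transitive (axiom 4): yes — every two-step R-path is closed by a direct edge.
Reflexive (axiom T): yes — every world is R-related to itself.
Euclidean (axiom 5): no — a R b and a R c, but not b R c.
So F validates K, K4, S4; S5 would additionally require R to be Euclidean. The strongest is S4.

S4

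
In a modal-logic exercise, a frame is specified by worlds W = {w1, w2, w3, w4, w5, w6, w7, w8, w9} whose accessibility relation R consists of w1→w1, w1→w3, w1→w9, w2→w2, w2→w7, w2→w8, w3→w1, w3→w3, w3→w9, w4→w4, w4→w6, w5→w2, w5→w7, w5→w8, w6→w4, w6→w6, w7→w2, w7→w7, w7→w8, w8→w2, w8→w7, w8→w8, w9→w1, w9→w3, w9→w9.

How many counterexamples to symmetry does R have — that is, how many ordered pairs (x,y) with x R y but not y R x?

3

Enumerating: (w5,w2), (w5,w7), (w5,w8).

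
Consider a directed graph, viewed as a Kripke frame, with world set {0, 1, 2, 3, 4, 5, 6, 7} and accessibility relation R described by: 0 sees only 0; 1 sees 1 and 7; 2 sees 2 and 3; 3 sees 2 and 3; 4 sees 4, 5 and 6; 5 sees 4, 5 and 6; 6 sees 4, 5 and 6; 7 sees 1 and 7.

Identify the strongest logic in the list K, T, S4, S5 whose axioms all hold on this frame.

Reflexive (axiom T): yes — every world is R-related to itself.
Transitive (axiom 4): yes — every two-step R-path is closed by a direct edge.
Euclidean (axiom 5): yes — any two successors of a common world are R-related.
So F validates K, T, S4, S5. The strongest is S5.

S5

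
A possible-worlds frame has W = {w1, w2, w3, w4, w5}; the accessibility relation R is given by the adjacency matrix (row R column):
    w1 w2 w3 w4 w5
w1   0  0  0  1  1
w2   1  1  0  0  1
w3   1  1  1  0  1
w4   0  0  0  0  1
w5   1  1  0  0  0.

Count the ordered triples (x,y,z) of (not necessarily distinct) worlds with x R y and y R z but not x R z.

Enumerating: (w1,w5,w1), (w1,w5,w2), (w2,w1,w4), (w3,w1,w4), (w4,w5,w1), (w4,w5,w2), (w5,w1,w4), (w5,w1,w5), (w5,w2,w5).

9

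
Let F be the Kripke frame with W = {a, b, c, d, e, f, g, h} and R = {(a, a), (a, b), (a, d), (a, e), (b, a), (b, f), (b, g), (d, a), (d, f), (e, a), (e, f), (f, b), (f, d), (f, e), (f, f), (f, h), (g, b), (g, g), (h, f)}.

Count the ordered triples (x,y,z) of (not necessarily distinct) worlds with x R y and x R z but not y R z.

Enumerating: (a,b,b), (a,b,d), (a,b,e), (a,d,b), (a,d,d), (a,d,e), (a,e,b), (a,e,d), (a,e,e), (b,a,f), (b,a,g), (b,f,a), … and 24 more.
Total: 36.

36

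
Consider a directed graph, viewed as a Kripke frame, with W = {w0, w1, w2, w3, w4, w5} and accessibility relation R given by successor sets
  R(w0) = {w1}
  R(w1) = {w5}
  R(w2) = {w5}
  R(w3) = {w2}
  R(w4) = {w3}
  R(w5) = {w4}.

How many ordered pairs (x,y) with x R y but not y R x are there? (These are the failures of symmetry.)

6

Enumerating: (w0,w1), (w1,w5), (w2,w5), (w3,w2), (w4,w3), (w5,w4).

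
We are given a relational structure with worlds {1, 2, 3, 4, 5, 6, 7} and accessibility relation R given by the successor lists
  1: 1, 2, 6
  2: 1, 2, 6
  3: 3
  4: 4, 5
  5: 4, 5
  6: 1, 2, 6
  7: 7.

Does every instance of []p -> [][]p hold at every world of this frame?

Yes

The schema 4 characterises exactly the transitive frames.
Transitive: yes — every two-step R-path is closed by a direct edge.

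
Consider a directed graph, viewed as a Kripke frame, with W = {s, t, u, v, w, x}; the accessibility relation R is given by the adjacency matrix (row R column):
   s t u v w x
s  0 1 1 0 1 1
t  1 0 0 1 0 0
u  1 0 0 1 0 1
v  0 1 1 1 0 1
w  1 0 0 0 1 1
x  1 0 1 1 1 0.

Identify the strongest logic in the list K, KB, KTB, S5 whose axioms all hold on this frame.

Symmetric (axiom B): yes — every pair in R has its reverse in R.
Reflexive (axiom T): no — s is not related to itself.
Euclidean (axiom 5): no — s R t and s R u, but not t R u.
So F validates K, KB; KTB would additionally require R to be reflexive. The strongest is KB.

KB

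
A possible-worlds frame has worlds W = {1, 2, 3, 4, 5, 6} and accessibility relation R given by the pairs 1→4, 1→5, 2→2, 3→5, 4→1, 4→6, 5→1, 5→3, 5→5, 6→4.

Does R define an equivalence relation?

No

Reflexive: no — 1 is not related to itself.
Symmetric: yes — every pair in R has its reverse in R.
Transitive: no — 1 R 4 and 4 R 6, but not 1 R 6.
So R is not an equivalence relation.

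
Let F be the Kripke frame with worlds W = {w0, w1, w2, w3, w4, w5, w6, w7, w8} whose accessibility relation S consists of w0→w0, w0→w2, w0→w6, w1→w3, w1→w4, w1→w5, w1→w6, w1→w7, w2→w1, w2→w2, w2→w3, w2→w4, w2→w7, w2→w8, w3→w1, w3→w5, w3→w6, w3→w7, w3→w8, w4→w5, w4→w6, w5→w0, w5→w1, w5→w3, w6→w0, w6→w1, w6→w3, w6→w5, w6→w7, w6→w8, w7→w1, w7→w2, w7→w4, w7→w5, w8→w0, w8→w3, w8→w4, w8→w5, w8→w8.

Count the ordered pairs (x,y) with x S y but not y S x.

18

Enumerating: (w0,w2), (w1,w4), (w2,w1), (w2,w3), (w2,w4), (w2,w8), (w3,w7), (w4,w5), (w4,w6), (w5,w0), (w6,w5), (w6,w7), (w6,w8), (w7,w4), (w7,w5), (w8,w0), (w8,w4), (w8,w5).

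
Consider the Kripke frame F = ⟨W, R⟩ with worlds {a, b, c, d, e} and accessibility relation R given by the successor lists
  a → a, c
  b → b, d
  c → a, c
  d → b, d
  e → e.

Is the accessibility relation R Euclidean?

Euclidean: yes — any two successors of a common world are R-related.

Yes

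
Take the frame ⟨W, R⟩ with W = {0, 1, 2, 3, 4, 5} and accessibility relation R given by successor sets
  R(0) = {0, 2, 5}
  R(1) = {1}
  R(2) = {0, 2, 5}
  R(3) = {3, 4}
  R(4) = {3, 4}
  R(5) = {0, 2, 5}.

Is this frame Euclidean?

Yes

Euclidean: yes — any two successors of a common world are R-related.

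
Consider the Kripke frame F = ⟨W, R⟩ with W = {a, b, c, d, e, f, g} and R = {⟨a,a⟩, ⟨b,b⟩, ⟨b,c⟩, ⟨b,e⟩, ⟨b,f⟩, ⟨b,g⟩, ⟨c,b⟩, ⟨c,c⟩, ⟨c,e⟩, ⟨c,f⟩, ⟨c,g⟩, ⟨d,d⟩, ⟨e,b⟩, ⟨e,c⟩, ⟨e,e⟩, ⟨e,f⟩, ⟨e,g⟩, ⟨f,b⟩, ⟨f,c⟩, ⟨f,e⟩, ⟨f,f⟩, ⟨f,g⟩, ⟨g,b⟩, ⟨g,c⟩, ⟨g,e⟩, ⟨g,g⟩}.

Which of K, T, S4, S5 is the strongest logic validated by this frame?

T

Reflexive (axiom T): yes — every world is R-related to itself.
Transitive (axiom 4): no — g R b and b R f, but not g R f.
Euclidean (axiom 5): no — b R g and b R f, but not g R f.
So F validates K, T; S4 would additionally require R to be transitive. The strongest is T.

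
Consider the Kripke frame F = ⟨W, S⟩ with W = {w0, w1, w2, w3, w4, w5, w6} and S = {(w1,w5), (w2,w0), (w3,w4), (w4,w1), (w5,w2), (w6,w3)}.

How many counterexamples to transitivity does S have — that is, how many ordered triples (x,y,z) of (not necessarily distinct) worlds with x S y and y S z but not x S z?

5

Enumerating: (w1,w5,w2), (w3,w4,w1), (w4,w1,w5), (w5,w2,w0), (w6,w3,w4).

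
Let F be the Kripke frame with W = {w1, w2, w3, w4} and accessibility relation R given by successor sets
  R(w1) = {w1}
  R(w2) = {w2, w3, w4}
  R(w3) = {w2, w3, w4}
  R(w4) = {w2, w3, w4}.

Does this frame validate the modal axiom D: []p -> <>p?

Yes

Axiom D corresponds to the accessibility relation being serial.
Serial: yes — every world has a successor (e.g. w1 R w1).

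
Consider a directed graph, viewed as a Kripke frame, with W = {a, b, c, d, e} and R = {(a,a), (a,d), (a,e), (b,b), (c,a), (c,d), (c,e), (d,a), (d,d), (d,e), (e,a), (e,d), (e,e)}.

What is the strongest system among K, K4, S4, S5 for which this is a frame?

K4

Transitive (axiom 4): yes — every two-step R-path is closed by a direct edge.
Reflexive (axiom T): no — c is not related to itself.
Euclidean (axiom 5): yes — any two successors of a common world are R-related.
So F validates K, K4; S4 would additionally require R to be reflexive. The strongest is K4.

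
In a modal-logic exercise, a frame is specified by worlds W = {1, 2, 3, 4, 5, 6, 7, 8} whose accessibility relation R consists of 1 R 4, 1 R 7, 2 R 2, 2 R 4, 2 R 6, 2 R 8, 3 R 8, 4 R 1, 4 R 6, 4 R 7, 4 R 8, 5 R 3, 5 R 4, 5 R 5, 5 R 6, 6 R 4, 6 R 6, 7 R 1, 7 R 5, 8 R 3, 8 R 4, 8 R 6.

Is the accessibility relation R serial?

Yes

Serial: yes — every world has a successor (e.g. 1 R 4).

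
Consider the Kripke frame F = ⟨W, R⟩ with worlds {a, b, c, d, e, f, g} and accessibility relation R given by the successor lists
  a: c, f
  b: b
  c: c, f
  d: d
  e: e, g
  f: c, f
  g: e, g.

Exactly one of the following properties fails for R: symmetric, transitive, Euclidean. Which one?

symmetric

Symmetric: no — a R c but not c R a.
Transitive: yes — every two-step R-path is closed by a direct edge.
Euclidean: yes — any two successors of a common world are R-related.
Only symmetric fails.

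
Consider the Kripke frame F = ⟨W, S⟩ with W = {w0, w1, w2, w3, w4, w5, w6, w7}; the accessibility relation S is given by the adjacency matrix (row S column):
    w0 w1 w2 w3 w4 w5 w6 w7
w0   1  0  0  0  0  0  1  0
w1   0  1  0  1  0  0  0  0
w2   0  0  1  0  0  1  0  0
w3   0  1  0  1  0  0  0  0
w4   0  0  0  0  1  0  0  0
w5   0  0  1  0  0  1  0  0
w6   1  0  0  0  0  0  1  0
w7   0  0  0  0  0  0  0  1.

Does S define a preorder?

Yes

Reflexive: yes — every world is S-related to itself.
Transitive: yes — every two-step S-path is closed by a direct edge.
So S is a preorder.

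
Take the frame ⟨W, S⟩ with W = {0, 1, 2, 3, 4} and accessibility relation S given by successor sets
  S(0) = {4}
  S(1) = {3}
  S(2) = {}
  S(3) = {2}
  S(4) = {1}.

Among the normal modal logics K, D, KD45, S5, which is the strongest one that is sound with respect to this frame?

Serial (axiom D): no — 2 has no S-successor.
Euclidean (axiom 5): no — 0 S 4 and 0 S 4, but not 4 S 4.
Transitive (axiom 4): no — 0 S 4 and 4 S 1, but not 0 S 1.
Reflexive (axiom T): no — 0 is not related to itself.
So F validates K; D would additionally require S to be serial. The strongest is K.

K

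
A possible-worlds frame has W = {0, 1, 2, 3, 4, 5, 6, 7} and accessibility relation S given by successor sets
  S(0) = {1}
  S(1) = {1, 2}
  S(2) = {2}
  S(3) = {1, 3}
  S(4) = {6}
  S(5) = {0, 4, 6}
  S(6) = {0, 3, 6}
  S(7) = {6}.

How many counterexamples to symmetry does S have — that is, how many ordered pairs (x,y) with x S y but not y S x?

10

Enumerating: (0,1), (1,2), (3,1), (4,6), (5,0), (5,4), (5,6), (6,0), (6,3), (7,6).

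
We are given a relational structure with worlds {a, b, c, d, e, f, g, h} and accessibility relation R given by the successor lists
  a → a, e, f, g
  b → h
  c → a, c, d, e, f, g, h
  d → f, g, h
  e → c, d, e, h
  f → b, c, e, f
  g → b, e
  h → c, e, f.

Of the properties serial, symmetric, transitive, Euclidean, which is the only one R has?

Serial: yes — every world has a successor (e.g. a R a).
Symmetric: no — a R e but not e R a.
Transitive: no — a R e and e R c, but not a R c.
Euclidean: no — a R e and a R f, but not e R f.
Only serial holds.

serial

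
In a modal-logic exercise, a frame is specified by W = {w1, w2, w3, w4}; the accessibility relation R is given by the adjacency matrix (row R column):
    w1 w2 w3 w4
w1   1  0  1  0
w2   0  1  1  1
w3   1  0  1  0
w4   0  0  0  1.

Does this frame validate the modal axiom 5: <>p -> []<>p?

The schema 5 characterises exactly the Euclidean frames.
Euclidean: no — w2 R w3 and w2 R w4, but not w3 R w4.

No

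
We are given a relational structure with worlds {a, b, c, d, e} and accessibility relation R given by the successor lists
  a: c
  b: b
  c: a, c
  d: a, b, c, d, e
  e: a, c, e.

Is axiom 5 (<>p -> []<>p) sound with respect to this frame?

No

By correspondence theory, 5 is valid on a frame iff R is Euclidean.
Euclidean: no — d R a and d R b, but not a R b.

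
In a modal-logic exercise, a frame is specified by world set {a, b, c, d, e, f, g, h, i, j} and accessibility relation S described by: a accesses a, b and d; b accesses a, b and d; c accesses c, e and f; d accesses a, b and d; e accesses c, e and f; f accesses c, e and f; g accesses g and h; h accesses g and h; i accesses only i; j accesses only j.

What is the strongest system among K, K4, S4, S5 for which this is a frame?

S5

Transitive (axiom 4): yes — every two-step S-path is closed by a direct edge.
Reflexive (axiom T): yes — every world is S-related to itself.
Euclidean (axiom 5): yes — any two successors of a common world are S-related.
So F validates K, K4, S4, S5. The strongest is S5.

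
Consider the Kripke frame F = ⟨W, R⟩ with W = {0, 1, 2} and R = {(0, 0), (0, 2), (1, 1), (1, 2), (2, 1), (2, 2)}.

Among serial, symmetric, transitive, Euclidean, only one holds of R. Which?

Serial: yes — every world has a successor (e.g. 0 R 0).
Symmetric: no — 0 R 2 but not 2 R 0.
Transitive: no — 0 R 2 and 2 R 1, but not 0 R 1.
Euclidean: no — 0 R 2 and 0 R 0, but not 2 R 0.
Only serial holds.

serial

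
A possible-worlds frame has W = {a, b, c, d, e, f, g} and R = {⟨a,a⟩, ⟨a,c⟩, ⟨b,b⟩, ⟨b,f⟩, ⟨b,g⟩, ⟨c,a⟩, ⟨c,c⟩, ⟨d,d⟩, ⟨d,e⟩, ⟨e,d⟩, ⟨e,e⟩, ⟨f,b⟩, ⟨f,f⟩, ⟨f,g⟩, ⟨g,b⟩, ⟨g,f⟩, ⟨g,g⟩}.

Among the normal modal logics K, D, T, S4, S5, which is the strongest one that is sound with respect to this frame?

Serial (axiom D): yes — every world has a successor (e.g. a R a).
Reflexive (axiom T): yes — every world is R-related to itself.
Transitive (axiom 4): yes — every two-step R-path is closed by a direct edge.
Euclidean (axiom 5): yes — any two successors of a common world are R-related.
So F validates K, D, T, S4, S5. The strongest is S5.

S5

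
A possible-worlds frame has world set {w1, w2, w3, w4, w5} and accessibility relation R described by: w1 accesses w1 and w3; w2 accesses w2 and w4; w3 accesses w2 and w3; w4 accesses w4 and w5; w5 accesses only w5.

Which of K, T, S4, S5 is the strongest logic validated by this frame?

Reflexive (axiom T): yes — every world is R-related to itself.
Transitive (axiom 4): no — w1 R w3 and w3 R w2, but not w1 R w2.
Euclidean (axiom 5): no — w1 R w3 and w1 R w1, but not w3 R w1.
So F validates K, T; S4 would additionally require R to be transitive. The strongest is T.

T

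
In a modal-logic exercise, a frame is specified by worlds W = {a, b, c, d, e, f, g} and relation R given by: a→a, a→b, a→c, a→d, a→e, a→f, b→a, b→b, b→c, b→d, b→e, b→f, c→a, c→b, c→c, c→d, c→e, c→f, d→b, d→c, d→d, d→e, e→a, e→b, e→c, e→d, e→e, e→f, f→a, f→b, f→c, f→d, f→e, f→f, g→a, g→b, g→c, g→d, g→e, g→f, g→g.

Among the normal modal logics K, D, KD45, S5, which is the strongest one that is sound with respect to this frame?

Serial (axiom D): yes — every world has a successor (e.g. a R a).
Euclidean (axiom 5): no — a R d and a R f, but not d R f.
Transitive (axiom 4): no — d R b and b R a, but not d R a.
Reflexive (axiom T): yes — every world is R-related to itself.
So F validates K, D; KD45 would additionally require R to be Euclidean and transitive. The strongest is D.

D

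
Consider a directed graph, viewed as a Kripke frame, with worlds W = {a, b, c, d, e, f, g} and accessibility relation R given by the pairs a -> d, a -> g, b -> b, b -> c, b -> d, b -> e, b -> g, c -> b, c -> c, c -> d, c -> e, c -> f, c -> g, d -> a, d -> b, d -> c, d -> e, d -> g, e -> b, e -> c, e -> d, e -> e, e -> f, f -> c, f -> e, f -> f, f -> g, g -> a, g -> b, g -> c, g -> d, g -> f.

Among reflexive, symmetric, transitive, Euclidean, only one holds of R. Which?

symmetric

Reflexive: no — a is not related to itself.
Symmetric: yes — every pair in R has its reverse in R.
Transitive: no — a R d and d R b, but not a R b.
Euclidean: no — b R e and b R g, but not e R g.
Only symmetric holds.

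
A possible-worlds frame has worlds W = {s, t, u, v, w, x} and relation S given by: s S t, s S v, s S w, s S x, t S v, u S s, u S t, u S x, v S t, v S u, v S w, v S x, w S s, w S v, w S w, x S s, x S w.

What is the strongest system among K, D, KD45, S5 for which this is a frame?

D

Serial (axiom D): yes — every world has a successor (e.g. s S t).
Euclidean (axiom 5): no — s S t and s S w, but not t S w.
Transitive (axiom 4): no — s S v and v S u, but not s S u.
Reflexive (axiom T): no — s is not related to itself.
So F validates K, D; KD45 would additionally require S to be Euclidean and transitive. The strongest is D.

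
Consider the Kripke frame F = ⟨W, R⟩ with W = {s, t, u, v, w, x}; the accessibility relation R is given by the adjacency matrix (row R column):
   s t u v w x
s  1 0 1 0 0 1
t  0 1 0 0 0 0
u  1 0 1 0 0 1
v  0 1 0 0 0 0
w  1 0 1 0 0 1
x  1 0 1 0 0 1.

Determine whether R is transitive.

Yes

Transitive: yes — every two-step R-path is closed by a direct edge.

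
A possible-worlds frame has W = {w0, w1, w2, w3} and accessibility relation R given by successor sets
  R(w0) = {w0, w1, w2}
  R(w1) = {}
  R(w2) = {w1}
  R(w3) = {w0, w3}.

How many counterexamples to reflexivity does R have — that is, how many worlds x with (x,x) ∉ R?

Enumerating: w1, w2.

2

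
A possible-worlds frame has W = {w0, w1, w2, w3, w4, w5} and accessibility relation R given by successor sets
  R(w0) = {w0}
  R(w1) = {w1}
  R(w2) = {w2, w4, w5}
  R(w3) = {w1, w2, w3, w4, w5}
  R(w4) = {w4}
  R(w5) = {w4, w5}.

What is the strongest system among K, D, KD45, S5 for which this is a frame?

D

Serial (axiom D): yes — every world has a successor (e.g. w0 R w0).
Euclidean (axiom 5): no — w2 R w4 and w2 R w5, but not w4 R w5.
Transitive (axiom 4): yes — every two-step R-path is closed by a direct edge.
Reflexive (axiom T): yes — every world is R-related to itself.
So F validates K, D; KD45 would additionally require R to be Euclidean. The strongest is D.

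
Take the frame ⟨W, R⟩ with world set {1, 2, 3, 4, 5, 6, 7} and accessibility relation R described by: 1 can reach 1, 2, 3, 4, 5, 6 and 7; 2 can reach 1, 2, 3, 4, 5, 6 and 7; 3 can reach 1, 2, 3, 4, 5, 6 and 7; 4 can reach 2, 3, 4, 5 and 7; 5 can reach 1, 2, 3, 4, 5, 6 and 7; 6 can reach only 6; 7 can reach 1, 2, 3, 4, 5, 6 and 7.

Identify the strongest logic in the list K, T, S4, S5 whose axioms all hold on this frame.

T

Reflexive (axiom T): yes — every world is R-related to itself.
Transitive (axiom 4): no — 4 R 2 and 2 R 1, but not 4 R 1.
Euclidean (axiom 5): no — 1 R 4 and 1 R 6, but not 4 R 6.
So F validates K, T; S4 would additionally require R to be transitive. The strongest is T.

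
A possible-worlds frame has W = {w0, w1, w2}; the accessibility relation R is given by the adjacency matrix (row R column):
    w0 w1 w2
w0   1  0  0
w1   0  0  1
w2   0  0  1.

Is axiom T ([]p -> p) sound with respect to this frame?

No

By correspondence theory, T is valid on a frame iff R is reflexive.
Reflexive: no — w1 is not related to itself.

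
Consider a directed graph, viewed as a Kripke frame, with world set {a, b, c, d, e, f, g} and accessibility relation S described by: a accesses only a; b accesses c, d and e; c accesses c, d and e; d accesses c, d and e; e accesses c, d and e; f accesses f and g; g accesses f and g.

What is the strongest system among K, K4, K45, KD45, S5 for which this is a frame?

Transitive (axiom 4): yes — every two-step S-path is closed by a direct edge.
Euclidean (axiom 5): yes — any two successors of a common world are S-related.
Serial (axiom D): yes — every world has a successor (e.g. a S a).
Reflexive (axiom T): no — b is not related to itself.
So F validates K, K4, K45, KD45; S5 would additionally require S to be reflexive. The strongest is KD45.

KD45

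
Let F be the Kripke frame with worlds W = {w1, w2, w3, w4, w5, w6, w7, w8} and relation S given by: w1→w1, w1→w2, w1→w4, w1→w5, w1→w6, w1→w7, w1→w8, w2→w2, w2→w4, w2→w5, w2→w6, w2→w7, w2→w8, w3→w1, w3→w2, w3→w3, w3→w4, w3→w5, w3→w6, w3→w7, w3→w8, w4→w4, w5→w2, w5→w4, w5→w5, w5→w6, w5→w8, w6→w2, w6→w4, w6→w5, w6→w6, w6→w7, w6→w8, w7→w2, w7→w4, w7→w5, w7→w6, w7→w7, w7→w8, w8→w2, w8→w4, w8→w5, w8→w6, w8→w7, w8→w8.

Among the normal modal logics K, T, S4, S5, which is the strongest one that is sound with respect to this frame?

T

Reflexive (axiom T): yes — every world is S-related to itself.
Transitive (axiom 4): no — w5 S w2 and w2 S w7, but not w5 S w7.
Euclidean (axiom 5): no — w1 S w4 and w1 S w2, but not w4 S w2.
So F validates K, T; S4 would additionally require S to be transitive. The strongest is T.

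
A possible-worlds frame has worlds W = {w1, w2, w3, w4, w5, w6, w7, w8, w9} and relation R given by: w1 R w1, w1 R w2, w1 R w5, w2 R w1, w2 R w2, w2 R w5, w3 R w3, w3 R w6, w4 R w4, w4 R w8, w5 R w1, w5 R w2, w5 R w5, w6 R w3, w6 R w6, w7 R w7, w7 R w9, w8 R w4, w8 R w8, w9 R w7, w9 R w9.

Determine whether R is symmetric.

Symmetric: yes — every pair in R has its reverse in R.

Yes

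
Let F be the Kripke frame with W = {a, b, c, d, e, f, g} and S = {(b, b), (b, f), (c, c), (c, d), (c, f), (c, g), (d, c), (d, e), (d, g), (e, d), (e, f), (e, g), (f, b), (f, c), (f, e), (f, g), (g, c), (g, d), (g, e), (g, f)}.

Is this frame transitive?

No

Transitive: no — b S f and f S c, but not b S c.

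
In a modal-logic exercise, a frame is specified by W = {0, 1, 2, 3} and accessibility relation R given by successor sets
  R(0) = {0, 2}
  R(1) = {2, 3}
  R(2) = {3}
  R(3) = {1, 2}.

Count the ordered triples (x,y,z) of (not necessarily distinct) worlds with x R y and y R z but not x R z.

Enumerating: (0,2,3), (1,3,1), (2,3,1), (2,3,2), (3,1,3), (3,2,3).

6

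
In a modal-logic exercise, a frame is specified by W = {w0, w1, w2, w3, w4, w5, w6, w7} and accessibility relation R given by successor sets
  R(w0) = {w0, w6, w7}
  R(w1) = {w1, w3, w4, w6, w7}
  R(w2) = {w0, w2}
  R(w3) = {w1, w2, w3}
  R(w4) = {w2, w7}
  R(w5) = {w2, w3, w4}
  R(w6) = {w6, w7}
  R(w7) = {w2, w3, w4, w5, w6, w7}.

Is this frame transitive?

No

Transitive: no — w0 R w7 and w7 R w2, but not w0 R w2.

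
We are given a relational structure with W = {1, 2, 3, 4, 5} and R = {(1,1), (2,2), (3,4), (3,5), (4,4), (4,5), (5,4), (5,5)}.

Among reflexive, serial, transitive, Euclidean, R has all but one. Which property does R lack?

Reflexive: no — 3 is not related to itself.
Serial: yes — every world has a successor (e.g. 1 R 1).
Transitive: yes — every two-step R-path is closed by a direct edge.
Euclidean: yes — any two successors of a common world are R-related.
Only reflexive fails.

reflexive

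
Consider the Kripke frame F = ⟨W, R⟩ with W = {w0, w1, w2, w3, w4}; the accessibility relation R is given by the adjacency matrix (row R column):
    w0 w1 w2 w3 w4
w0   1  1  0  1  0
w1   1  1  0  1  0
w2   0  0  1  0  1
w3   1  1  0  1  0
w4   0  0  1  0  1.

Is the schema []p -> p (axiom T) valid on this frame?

By correspondence theory, T is valid on a frame iff R is reflexive.
Reflexive: yes — every world is R-related to itself.

Yes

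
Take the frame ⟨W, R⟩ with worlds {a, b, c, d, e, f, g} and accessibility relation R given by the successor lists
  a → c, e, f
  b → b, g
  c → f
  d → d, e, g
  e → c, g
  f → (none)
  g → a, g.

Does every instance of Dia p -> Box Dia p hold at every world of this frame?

No

Axiom 5 corresponds to the accessibility relation being Euclidean.
Euclidean: no — a R c and a R e, but not c R e.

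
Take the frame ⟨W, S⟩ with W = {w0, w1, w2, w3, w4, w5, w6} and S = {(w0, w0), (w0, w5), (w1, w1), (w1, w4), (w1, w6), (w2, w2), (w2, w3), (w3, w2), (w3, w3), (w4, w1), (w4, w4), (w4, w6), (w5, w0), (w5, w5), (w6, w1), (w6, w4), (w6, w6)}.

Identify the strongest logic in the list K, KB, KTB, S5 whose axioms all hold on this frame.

S5

Symmetric (axiom B): yes — every pair in S has its reverse in S.
Reflexive (axiom T): yes — every world is S-related to itself.
Euclidean (axiom 5): yes — any two successors of a common world are S-related.
So F validates K, KB, KTB, S5. The strongest is S5.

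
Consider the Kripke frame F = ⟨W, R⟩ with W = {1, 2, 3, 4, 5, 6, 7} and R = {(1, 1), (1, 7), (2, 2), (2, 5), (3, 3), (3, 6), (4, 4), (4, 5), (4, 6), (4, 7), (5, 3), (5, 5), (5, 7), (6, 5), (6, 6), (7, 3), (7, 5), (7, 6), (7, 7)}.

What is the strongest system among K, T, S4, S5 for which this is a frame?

Reflexive (axiom T): yes — every world is R-related to itself.
Transitive (axiom 4): no — 1 R 7 and 7 R 3, but not 1 R 3.
Euclidean (axiom 5): no — 4 R 5 and 4 R 6, but not 5 R 6.
So F validates K, T; S4 would additionally require R to be transitive. The strongest is T.

T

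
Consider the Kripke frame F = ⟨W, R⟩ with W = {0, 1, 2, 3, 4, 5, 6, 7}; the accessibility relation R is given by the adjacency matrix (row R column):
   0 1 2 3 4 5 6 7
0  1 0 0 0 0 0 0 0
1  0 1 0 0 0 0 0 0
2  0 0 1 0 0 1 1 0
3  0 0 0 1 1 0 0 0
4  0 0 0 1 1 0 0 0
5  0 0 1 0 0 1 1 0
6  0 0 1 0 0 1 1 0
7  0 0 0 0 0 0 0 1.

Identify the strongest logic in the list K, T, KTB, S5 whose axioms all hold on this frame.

S5

Reflexive (axiom T): yes — every world is R-related to itself.
Symmetric (axiom B): yes — every pair in R has its reverse in R.
Euclidean (axiom 5): yes — any two successors of a common world are R-related.
So F validates K, T, KTB, S5. The strongest is S5.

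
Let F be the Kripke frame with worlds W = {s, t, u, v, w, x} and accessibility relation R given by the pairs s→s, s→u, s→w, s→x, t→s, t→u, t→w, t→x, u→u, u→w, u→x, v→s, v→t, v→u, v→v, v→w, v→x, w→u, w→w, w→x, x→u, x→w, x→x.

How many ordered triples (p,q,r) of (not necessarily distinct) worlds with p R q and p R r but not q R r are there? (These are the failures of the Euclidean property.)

Enumerating: (s,u,s), (s,w,s), (s,x,s), (t,u,s), (t,w,s), (t,x,s), (v,s,t), (v,s,v), (v,t,t), (v,t,v), (v,u,s), (v,u,t), … and 7 more.
Total: 19.

19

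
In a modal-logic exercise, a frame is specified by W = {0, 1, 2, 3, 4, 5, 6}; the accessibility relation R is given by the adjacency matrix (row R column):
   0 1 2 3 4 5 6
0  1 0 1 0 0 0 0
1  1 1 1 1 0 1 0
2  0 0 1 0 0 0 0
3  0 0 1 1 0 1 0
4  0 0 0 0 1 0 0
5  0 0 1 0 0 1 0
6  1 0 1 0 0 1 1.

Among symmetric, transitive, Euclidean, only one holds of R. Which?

transitive

Symmetric: no — 0 R 2 but not 2 R 0.
Transitive: yes — every two-step R-path is closed by a direct edge.
Euclidean: no — 1 R 0 and 1 R 3, but not 0 R 3.
Only transitive holds.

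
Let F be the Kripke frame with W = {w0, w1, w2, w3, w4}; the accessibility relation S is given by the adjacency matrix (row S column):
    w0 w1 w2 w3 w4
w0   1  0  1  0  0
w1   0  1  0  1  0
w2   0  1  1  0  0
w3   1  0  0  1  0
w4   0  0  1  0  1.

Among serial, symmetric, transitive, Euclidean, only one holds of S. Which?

serial

Serial: yes — every world has a successor (e.g. w0 S w0).
Symmetric: no — w0 S w2 but not w2 S w0.
Transitive: no — w0 S w2 and w2 S w1, but not w0 S w1.
Euclidean: no — w0 S w2 and w0 S w0, but not w2 S w0.
Only serial holds.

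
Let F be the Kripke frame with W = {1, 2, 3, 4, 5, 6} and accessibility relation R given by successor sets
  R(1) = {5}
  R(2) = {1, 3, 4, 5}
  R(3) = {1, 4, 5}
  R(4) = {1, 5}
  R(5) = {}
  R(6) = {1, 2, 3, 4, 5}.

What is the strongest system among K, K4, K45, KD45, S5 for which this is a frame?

Transitive (axiom 4): yes — every two-step R-path is closed by a direct edge.
Euclidean (axiom 5): no — 2 R 1 and 2 R 3, but not 1 R 3.
Serial (axiom D): no — 5 has no R-successor.
Reflexive (axiom T): no — 1 is not related to itself.
So F validates K, K4; K45 would additionally require R to be Euclidean. The strongest is K4.

K4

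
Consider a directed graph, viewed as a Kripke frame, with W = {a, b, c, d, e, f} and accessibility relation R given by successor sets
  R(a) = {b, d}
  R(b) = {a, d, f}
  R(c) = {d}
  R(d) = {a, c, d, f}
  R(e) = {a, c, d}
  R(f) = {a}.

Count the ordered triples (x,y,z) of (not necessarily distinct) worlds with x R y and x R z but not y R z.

20

Enumerating: (a,b,b), (a,d,b), (b,a,a), (b,a,f), (b,f,d), (b,f,f), (d,a,a), (d,a,c), (d,a,f), (d,c,a), (d,c,c), (d,c,f), … and 8 more.
Total: 20.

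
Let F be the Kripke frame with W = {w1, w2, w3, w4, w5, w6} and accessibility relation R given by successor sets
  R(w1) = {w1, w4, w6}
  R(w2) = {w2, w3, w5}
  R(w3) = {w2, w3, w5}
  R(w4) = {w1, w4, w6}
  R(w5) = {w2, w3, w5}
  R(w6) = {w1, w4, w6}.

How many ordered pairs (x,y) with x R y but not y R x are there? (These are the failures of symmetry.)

0

R is symmetric; there are no such tuples.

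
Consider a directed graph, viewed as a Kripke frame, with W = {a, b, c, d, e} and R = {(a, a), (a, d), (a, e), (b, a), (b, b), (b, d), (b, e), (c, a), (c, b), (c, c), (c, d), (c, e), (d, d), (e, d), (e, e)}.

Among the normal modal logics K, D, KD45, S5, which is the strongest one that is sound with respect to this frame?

Serial (axiom D): yes — every world has a successor (e.g. a R a).
Euclidean (axiom 5): no — a R d and a R e, but not d R e.
Transitive (axiom 4): yes — every two-step R-path is closed by a direct edge.
Reflexive (axiom T): yes — every world is R-related to itself.
So F validates K, D; KD45 would additionally require R to be Euclidean. The strongest is D.

D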